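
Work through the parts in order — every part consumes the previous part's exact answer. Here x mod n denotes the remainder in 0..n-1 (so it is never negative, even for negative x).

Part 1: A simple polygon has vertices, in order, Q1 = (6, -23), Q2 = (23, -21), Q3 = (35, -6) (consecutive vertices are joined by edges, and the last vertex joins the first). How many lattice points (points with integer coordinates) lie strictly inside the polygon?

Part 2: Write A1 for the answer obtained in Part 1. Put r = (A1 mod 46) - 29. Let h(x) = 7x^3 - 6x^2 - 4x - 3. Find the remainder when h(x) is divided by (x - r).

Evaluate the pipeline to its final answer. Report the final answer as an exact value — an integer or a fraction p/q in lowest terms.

-2670

Part 1: cross terms: (6*-21 - 23*-23)=403, (23*-6 - 35*-21)=597, (35*-23 - 6*-6)=-769; twice the area = |231| = 231; area = 231/2; boundary points = 1 + 3 + 1 = 5; strictly interior points = area - boundary/2 + 1 = 114; answer 114
Part 2: A1 = 114; r = -7; remainder = value at the root: 7*(-7)^3 - 6*(-7)^2 - 4*(-7)^1 - 3 = (-2401) + (-294) + (28) + (-3) = -2670; answer -2670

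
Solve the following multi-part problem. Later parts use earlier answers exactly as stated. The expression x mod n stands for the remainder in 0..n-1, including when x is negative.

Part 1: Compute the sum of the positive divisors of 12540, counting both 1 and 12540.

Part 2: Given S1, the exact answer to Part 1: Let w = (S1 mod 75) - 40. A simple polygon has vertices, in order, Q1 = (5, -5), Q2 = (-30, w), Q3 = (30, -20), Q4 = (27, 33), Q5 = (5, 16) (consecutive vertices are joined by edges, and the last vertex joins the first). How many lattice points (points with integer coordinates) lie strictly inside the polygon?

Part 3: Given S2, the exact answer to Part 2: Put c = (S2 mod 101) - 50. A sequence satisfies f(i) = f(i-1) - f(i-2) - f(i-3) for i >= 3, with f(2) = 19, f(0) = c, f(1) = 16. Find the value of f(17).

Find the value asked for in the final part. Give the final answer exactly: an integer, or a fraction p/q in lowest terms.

Part 1: 12540 = 2^2 * 3 * 5 * 11 * 19; sigma = (1 + 2 + 4) * (1 + 3) * (1 + 5) * (1 + 11) * (1 + 19) = 7 * 4 * 6 * 12 * 20 = 40320; answer 40320
Part 2: S1 = 40320; w = 5; cross terms: (5*5 - -30*-5)=-125, (-30*-20 - 30*5)=450, (30*33 - 27*-20)=1530, (27*16 - 5*33)=267, (5*-5 - 5*16)=-105; twice the area = |2017| = 2017; area = 2017/2; boundary points = 5 + 5 + 1 + 1 + 21 = 33; strictly interior points = area - boundary/2 + 1 = 993; answer 993
Part 3: S2 = 993; c = 34; f(3) = 1*(19) - 1*(16) - 1*(34) = -31; iterating: f(3)=-31, f(4)=-66, f(5)=-54, f(6)=43, f(7)=163, f(8)=174, f(9)=-32, f(10)=-369, f(11)=-511, f(12)=-110, f(13)=770, f(14)=1391, f(15)=731, f(16)=-1430, f(17)=-3552; answer -3552

-3552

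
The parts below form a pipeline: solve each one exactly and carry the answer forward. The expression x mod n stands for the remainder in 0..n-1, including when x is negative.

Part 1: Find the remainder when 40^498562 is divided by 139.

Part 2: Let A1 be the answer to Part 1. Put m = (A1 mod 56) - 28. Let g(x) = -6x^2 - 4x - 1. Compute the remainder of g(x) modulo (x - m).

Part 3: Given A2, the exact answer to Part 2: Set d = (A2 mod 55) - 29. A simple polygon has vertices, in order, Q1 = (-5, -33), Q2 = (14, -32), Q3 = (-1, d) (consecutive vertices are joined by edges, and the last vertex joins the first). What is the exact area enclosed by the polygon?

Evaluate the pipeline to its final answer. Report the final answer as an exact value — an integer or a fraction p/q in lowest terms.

Part 1: squarings mod 139: 40^1=40, 40^2=71, 40^4=37, 40^8=118, 40^16=24, 40^32=20, 40^64=122, 40^128=11, 40^256=121, 40^512=46, 40^1024=31, 40^2048=127, 40^4096=5, 40^8192=25, 40^16384=69, 40^32768=35, 40^65536=113, 40^131072=120, 40^262144=83; 40^498562 = 40^2 * 40^128 * 40^256 * 40^512 * 40^2048 * 40^4096 * 40^32768 * 40^65536 * 40^131072 * 40^262144 = 7 (mod 139); answer 7
Part 2: A1 = 7; m = -21; remainder = value at the root: -6*(-21)^2 - 4*(-21)^1 - 1 = (-2646) + (84) + (-1) = -2563; answer -2563
Part 3: A2 = -2563; d = -7; cross terms: (-5*-32 - 14*-33)=622, (14*-7 - -1*-32)=-130, (-1*-33 - -5*-7)=-2; twice the area = |490| = 490; area = 245; answer 245

245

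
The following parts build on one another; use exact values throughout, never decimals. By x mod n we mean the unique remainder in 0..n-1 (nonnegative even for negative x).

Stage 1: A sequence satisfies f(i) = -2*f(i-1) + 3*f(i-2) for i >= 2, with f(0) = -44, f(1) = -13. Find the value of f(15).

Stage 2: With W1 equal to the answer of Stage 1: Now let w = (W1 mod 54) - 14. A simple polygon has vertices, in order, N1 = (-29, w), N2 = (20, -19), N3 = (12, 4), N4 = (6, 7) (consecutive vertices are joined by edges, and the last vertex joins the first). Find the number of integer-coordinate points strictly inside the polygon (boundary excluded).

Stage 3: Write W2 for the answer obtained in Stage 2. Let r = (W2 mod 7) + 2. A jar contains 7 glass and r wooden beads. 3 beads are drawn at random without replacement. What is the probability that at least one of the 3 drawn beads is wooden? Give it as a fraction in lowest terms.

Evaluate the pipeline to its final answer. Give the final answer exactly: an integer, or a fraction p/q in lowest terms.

Stage 1: f(2) = -2*(-13) + 3*(-44) = -106; iterating: f(2)=-106, f(3)=173, f(4)=-664, f(5)=1847, f(6)=-5686, f(7)=16913, f(8)=-50884, f(9)=152507, f(10)=-457666, f(11)=1372853, f(12)=-4118704, f(13)=12355967, f(14)=-37068046, f(15)=111203993; answer 111203993
Stage 2: W1 = 111203993; w = -3; cross terms: (-29*-19 - 20*-3)=611, (20*4 - 12*-19)=308, (12*7 - 6*4)=60, (6*-3 - -29*7)=185; twice the area = |1164| = 1164; area = 582; boundary points = 1 + 1 + 3 + 5 = 10; strictly interior points = area - boundary/2 + 1 = 578; answer 578
Stage 3: W2 = 578; r = 6; total draws C(13,3) = 286; complement C(7,3) = 35; favorable 286 - 35 = 251; P = 251/286; answer 251/286

251/286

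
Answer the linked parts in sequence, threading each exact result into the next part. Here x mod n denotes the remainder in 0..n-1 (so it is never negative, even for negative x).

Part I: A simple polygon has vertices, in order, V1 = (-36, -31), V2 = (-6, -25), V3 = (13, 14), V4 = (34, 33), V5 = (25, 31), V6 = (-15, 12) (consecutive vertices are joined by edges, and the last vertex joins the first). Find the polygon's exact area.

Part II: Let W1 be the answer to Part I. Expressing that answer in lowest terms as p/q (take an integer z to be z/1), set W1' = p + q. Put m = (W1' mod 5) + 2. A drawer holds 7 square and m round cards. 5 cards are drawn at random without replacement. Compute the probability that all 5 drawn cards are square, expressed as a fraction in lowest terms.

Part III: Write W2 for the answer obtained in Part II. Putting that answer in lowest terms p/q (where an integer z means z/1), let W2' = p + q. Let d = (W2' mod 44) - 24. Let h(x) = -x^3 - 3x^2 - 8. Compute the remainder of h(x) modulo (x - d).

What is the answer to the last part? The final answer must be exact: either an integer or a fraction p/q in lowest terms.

Part I: cross terms: (-36*-25 - -6*-31)=714, (-6*14 - 13*-25)=241, (13*33 - 34*14)=-47, (34*31 - 25*33)=229, (25*12 - -15*31)=765, (-15*-31 - -36*12)=897; twice the area = |2799| = 2799; area = 2799/2; answer 2799/2
Part II: W1 = 2799/2; threaded value p + q = 2801; m = 3; total draws C(10,5) = 252; favorable C(7,5) = 21; P = 1/12; answer 1/12
Part III: W2 = 1/12; threaded value p + q = 13; d = -11; remainder = value at the root: -1*(-11)^3 - 3*(-11)^2 - 8 = (1331) + (-363) + (-8) = 960; answer 960

960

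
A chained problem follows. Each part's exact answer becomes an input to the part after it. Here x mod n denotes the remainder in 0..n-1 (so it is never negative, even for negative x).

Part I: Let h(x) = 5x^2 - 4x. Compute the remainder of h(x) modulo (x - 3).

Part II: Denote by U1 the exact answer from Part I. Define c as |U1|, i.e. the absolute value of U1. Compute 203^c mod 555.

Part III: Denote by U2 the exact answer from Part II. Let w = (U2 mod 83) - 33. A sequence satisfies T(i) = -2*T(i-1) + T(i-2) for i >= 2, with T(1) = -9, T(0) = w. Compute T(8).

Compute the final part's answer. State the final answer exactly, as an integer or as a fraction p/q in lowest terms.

7897

Part I: remainder = value at the root: 5*(3)^2 - 4*(3)^1 = (45) + (-12) = 33; answer 33
Part II: U1 = 33; c = 33; squarings mod 555: 203^1=203, 203^2=139, 203^4=451, 203^8=271, 203^16=181, 203^32=16; 203^33 = 203^1 * 203^32 = 473 (mod 555); answer 473
Part III: U2 = 473; w = 25; T(2) = -2*(-9) + 1*(25) = 43; iterating: T(2)=43, T(3)=-95, T(4)=233, T(5)=-561, T(6)=1355, T(7)=-3271, T(8)=7897; answer 7897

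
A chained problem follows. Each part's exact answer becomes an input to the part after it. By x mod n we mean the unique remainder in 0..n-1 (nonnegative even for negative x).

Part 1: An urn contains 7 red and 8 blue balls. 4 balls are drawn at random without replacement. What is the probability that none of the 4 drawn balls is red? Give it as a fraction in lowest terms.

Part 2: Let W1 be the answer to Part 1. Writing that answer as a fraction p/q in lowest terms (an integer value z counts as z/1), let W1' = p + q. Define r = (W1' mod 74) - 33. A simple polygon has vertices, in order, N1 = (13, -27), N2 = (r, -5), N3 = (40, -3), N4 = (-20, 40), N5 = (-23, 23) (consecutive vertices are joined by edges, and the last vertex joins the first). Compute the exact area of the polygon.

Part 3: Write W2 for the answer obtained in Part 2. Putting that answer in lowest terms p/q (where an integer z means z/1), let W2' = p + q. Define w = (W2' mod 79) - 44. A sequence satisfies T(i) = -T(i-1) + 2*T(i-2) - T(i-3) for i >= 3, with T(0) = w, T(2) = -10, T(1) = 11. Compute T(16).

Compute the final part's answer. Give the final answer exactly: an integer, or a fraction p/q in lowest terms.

Part 1: total draws C(15,4) = 1365; favorable C(8,4) = 70; P = 2/39; answer 2/39
Part 2: W1 = 2/39; threaded value p + q = 41; r = 8; cross terms: (13*-5 - 8*-27)=151, (8*-3 - 40*-5)=176, (40*40 - -20*-3)=1540, (-20*23 - -23*40)=460, (-23*-27 - 13*23)=322; twice the area = |2649| = 2649; area = 2649/2; answer 2649/2
Part 3: W2 = 2649/2; threaded value p + q = 2651; w = 0; T(3) = -1*(-10) + 2*(11) - 1*(0) = 32; iterating: T(3)=32, T(4)=-63, T(5)=137, T(6)=-295, T(7)=632, T(8)=-1359, T(9)=2918, T(10)=-6268, T(11)=13463, T(12)=-28917, T(13)=62111, T(14)=-133408, T(15)=286547, T(16)=-615474; answer -615474

-615474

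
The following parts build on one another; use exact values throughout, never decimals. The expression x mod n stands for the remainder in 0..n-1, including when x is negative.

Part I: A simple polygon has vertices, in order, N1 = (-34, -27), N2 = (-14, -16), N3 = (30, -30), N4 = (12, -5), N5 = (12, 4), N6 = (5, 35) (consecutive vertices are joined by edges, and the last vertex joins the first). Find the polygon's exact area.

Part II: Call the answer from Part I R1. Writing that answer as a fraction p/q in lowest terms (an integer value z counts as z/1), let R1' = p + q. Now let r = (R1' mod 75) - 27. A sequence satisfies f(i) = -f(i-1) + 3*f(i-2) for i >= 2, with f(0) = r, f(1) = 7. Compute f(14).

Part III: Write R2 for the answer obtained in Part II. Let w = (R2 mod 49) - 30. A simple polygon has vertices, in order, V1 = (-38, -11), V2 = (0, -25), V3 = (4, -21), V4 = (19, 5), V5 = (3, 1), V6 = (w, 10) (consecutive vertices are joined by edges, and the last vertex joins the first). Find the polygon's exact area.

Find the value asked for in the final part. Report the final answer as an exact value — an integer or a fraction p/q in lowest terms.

Part I: cross terms: (-34*-16 - -14*-27)=166, (-14*-30 - 30*-16)=900, (30*-5 - 12*-30)=210, (12*4 - 12*-5)=108, (12*35 - 5*4)=400, (5*-27 - -34*35)=1055; twice the area = |2839| = 2839; area = 2839/2; answer 2839/2
Part II: R1 = 2839/2; threaded value p + q = 2841; r = 39; f(2) = -1*(7) + 3*(39) = 110; iterating: f(2)=110, f(3)=-89, f(4)=419, f(5)=-686, f(6)=1943, f(7)=-4001, f(8)=9830, f(9)=-21833, f(10)=51323, f(11)=-116822, f(12)=270791, f(13)=-621257, f(14)=1433630; answer 1433630
Part III: R2 = 1433630; w = 7; cross terms: (-38*-25 - 0*-11)=950, (0*-21 - 4*-25)=100, (4*5 - 19*-21)=419, (19*1 - 3*5)=4, (3*10 - 7*1)=23, (7*-11 - -38*10)=303; twice the area = |1799| = 1799; area = 1799/2; answer 1799/2

1799/2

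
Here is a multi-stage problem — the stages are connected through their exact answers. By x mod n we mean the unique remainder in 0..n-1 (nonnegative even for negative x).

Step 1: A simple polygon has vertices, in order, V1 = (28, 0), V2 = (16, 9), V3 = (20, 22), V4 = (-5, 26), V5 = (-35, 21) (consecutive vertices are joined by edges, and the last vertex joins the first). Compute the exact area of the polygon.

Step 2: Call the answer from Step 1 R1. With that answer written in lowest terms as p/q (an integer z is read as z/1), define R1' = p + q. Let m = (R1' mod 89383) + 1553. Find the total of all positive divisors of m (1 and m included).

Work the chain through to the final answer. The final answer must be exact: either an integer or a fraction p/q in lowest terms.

Step 1: cross terms: (28*9 - 16*0)=252, (16*22 - 20*9)=172, (20*26 - -5*22)=630, (-5*21 - -35*26)=805, (-35*0 - 28*21)=-588; twice the area = |1271| = 1271; area = 1271/2; answer 1271/2
Step 2: R1 = 1271/2; threaded value p + q = 1273; m = 2826; 2826 = 2 * 3^2 * 157; sigma = (1 + 2) * (1 + 3 + 9) * (1 + 157) = 3 * 13 * 158 = 6162; answer 6162

6162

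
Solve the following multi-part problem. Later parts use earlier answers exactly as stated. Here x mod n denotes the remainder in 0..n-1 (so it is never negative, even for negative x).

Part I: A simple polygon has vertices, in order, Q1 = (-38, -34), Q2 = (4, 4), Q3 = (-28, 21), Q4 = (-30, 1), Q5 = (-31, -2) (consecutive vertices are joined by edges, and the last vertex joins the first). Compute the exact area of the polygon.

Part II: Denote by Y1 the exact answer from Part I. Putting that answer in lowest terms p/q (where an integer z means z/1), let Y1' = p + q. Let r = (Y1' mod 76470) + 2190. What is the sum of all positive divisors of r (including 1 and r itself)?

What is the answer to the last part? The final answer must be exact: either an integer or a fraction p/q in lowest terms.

Part I: cross terms: (-38*4 - 4*-34)=-16, (4*21 - -28*4)=196, (-28*1 - -30*21)=602, (-30*-2 - -31*1)=91, (-31*-34 - -38*-2)=978; twice the area = |1851| = 1851; area = 1851/2; answer 1851/2
Part II: Y1 = 1851/2; threaded value p + q = 1853; r = 4043; 4043 = 13 * 311; sigma = (1 + 13) * (1 + 311) = 14 * 312 = 4368; answer 4368

4368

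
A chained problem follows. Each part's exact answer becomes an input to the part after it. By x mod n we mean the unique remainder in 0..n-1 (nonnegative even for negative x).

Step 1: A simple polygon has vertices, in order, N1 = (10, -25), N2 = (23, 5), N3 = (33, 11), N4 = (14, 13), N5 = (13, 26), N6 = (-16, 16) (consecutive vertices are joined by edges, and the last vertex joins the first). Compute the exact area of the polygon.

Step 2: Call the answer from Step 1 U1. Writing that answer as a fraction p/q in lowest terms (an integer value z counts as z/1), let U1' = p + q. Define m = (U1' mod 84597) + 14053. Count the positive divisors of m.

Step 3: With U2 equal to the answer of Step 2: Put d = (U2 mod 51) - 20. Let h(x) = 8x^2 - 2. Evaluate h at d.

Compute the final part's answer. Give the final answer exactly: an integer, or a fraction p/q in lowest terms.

1150

Step 1: cross terms: (10*5 - 23*-25)=625, (23*11 - 33*5)=88, (33*13 - 14*11)=275, (14*26 - 13*13)=195, (13*16 - -16*26)=624, (-16*-25 - 10*16)=240; twice the area = |2047| = 2047; area = 2047/2; answer 2047/2
Step 2: U1 = 2047/2; threaded value p + q = 2049; m = 16102; 16102 = 2 * 83 * 97; number of divisors = (1+1) * (1+1) * (1+1) = 8; answer 8
Step 3: U2 = 8; d = -12; 8*(-12)^2 - 2 = (1152) + (-2) = 1150; answer 1150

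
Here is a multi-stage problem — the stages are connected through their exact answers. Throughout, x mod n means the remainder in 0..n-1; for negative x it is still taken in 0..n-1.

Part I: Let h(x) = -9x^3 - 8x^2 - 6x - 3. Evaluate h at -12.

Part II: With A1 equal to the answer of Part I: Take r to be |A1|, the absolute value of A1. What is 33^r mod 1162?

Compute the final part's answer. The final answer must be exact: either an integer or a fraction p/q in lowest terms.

293

Part I: -9*(-12)^3 - 8*(-12)^2 - 6*(-12)^1 - 3 = (15552) + (-1152) + (72) + (-3) = 14469; answer 14469
Part II: A1 = 14469; r = 14469; squarings mod 1162: 33^1=33, 33^2=1089, 33^4=681, 33^8=123, 33^16=23, 33^32=529, 33^64=961, 33^128=893, 33^256=317, 33^512=557, 33^1024=1157, 33^2048=25, 33^4096=625, 33^8192=193; 33^14469 = 33^1 * 33^4 * 33^128 * 33^2048 * 33^4096 * 33^8192 = 293 (mod 1162); answer 293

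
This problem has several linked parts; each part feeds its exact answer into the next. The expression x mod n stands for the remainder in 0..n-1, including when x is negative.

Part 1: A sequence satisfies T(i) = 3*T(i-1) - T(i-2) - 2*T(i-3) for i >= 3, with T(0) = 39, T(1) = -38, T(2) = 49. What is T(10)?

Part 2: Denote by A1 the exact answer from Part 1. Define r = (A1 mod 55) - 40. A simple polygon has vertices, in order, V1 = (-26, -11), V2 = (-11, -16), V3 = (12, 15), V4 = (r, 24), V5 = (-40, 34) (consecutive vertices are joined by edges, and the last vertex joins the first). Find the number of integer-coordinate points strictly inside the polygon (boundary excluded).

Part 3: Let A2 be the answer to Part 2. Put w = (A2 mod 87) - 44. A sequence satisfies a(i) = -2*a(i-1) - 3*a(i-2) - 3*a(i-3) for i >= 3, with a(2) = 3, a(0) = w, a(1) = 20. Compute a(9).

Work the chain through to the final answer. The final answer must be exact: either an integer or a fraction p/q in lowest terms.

Part 1: T(3) = 3*(49) - 1*(-38) - 2*(39) = 107; iterating: T(3)=107, T(4)=348, T(5)=839, T(6)=1955, T(7)=4330, T(8)=9357, T(9)=19831, T(10)=41476; answer 41476
Part 2: A1 = 41476; r = -34; cross terms: (-26*-16 - -11*-11)=295, (-11*15 - 12*-16)=27, (12*24 - -34*15)=798, (-34*34 - -40*24)=-196, (-40*-11 - -26*34)=1324; twice the area = |2248| = 2248; area = 1124; boundary points = 5 + 1 + 1 + 2 + 1 = 10; strictly interior points = area - boundary/2 + 1 = 1120; answer 1120
Part 3: A2 = 1120; w = 32; a(3) = -2*(3) - 3*(20) - 3*(32) = -162; iterating: a(3)=-162, a(4)=255, a(5)=-33, a(6)=-213, a(7)=-240, a(8)=1218, a(9)=-1077; answer -1077

-1077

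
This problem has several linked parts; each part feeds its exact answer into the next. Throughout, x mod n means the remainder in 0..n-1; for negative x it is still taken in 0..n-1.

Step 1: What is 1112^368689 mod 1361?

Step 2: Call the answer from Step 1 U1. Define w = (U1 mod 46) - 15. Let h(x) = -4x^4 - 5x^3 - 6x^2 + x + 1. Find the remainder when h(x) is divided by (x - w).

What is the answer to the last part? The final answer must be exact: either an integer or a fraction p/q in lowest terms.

-168545

Step 1: squarings mod 1361: 1112^1=1112, 1112^2=756, 1112^4=1277, 1112^8=251, 1112^16=395, 1112^32=871, 1112^64=564, 1112^128=983, 1112^256=1340, 1112^512=441, 1112^1024=1219, 1112^2048=1110, 1112^4096=395, 1112^8192=871, 1112^16384=564, 1112^32768=983, 1112^65536=1340, 1112^131072=441, 1112^262144=1219; 1112^368689 = 1112^1 * 1112^16 * 1112^32 * 1112^8192 * 1112^32768 * 1112^65536 * 1112^262144 = 213 (mod 1361); answer 213
Step 2: U1 = 213; w = 14; remainder = value at the root: -4*(14)^4 - 5*(14)^3 - 6*(14)^2 + 1*(14)^1 + 1 = (-153664) + (-13720) + (-1176) + (14) + (1) = -168545; answer -168545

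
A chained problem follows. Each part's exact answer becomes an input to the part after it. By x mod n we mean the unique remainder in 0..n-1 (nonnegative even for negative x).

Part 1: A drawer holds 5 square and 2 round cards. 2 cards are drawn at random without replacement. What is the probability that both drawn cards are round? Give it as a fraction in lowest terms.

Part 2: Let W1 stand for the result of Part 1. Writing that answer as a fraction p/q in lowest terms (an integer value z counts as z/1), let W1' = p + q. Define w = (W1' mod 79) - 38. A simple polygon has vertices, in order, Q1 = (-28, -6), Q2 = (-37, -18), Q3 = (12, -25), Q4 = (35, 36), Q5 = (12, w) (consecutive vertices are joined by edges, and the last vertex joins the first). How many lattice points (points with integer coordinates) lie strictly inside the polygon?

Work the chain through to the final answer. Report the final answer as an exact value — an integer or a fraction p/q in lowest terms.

Part 1: total draws C(7,2) = 21; favorable C(2,2) = 1; P = 1/21; answer 1/21
Part 2: W1 = 1/21; threaded value p + q = 22; w = -16; cross terms: (-28*-18 - -37*-6)=282, (-37*-25 - 12*-18)=1141, (12*36 - 35*-25)=1307, (35*-16 - 12*36)=-992, (12*-6 - -28*-16)=-520; twice the area = |1218| = 1218; area = 609; boundary points = 3 + 7 + 1 + 1 + 10 = 22; strictly interior points = area - boundary/2 + 1 = 599; answer 599

599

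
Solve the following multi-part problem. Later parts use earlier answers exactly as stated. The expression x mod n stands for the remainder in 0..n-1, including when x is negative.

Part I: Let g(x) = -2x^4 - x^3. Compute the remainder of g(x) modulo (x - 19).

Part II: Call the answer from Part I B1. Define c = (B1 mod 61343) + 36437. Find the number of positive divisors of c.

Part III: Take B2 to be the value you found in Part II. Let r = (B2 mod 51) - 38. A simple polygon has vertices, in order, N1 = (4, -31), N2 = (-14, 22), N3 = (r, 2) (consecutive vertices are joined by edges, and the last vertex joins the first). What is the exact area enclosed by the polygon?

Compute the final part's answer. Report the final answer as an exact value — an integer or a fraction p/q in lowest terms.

604

Part I: remainder = value at the root: -2*(19)^4 - 1*(19)^3 = (-260642) + (-6859) = -267501; answer -267501
Part II: B1 = -267501; c = 75651; 75651 = 3 * 151 * 167; number of divisors = (1+1) * (1+1) * (1+1) = 8; answer 8
Part III: B2 = 8; r = -30; cross terms: (4*22 - -14*-31)=-346, (-14*2 - -30*22)=632, (-30*-31 - 4*2)=922; twice the area = |1208| = 1208; area = 604; answer 604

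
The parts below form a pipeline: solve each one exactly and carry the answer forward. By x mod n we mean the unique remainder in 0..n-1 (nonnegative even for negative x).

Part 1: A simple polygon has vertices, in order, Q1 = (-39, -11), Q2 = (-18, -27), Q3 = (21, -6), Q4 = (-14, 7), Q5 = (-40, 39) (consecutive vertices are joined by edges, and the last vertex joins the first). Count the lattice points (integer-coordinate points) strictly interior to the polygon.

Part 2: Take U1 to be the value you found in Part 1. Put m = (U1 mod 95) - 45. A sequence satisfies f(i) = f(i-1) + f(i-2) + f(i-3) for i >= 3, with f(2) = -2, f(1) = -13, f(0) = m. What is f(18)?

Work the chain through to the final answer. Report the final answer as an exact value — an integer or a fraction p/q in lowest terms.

-246562

Part 1: cross terms: (-39*-27 - -18*-11)=855, (-18*-6 - 21*-27)=675, (21*7 - -14*-6)=63, (-14*39 - -40*7)=-266, (-40*-11 - -39*39)=1961; twice the area = |3288| = 3288; area = 1644; boundary points = 1 + 3 + 1 + 2 + 1 = 8; strictly interior points = area - boundary/2 + 1 = 1641; answer 1641
Part 2: U1 = 1641; m = -19; f(3) = 1*(-2) + 1*(-13) + 1*(-19) = -34; iterating: f(3)=-34, f(4)=-49, f(5)=-85, f(6)=-168, f(7)=-302, f(8)=-555, f(9)=-1025, f(10)=-1882, f(11)=-3462, f(12)=-6369, f(13)=-11713, f(14)=-21544, f(15)=-39626, f(16)=-72883, f(17)=-134053, f(18)=-246562; answer -246562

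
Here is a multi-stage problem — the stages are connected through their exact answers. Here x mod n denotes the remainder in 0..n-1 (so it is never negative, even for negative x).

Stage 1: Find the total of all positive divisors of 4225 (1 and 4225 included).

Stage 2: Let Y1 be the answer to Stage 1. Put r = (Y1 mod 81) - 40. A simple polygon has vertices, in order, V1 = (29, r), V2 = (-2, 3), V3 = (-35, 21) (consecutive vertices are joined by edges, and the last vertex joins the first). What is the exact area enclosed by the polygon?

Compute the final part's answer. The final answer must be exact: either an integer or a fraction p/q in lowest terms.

Stage 1: 4225 = 5^2 * 13^2; sigma = (1 + 5 + 25) * (1 + 13 + 169) = 31 * 183 = 5673; answer 5673
Stage 2: Y1 = 5673; r = -37; cross terms: (29*3 - -2*-37)=13, (-2*21 - -35*3)=63, (-35*-37 - 29*21)=686; twice the area = |762| = 762; area = 381; answer 381

381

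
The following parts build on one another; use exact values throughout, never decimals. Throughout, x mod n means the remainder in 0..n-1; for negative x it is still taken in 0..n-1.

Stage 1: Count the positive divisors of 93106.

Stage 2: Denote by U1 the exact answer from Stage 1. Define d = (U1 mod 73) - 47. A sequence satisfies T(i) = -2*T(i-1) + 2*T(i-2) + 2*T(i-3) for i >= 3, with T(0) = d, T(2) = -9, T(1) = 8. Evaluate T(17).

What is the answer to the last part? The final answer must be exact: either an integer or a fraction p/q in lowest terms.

Stage 1: 93106 = 2 * 13 * 3581; number of divisors = (1+1) * (1+1) * (1+1) = 8; answer 8
Stage 2: U1 = 8; d = -39; T(3) = -2*(-9) + 2*(8) + 2*(-39) = -44; iterating: T(3)=-44, T(4)=86, T(5)=-278, T(6)=640, T(7)=-1664, T(8)=4052, T(9)=-10152, T(10)=25080, T(11)=-62360, T(12)=154576, T(13)=-383712, T(14)=951856, T(15)=-2361984, T(16)=5860256, T(17)=-14540768; answer -14540768

-14540768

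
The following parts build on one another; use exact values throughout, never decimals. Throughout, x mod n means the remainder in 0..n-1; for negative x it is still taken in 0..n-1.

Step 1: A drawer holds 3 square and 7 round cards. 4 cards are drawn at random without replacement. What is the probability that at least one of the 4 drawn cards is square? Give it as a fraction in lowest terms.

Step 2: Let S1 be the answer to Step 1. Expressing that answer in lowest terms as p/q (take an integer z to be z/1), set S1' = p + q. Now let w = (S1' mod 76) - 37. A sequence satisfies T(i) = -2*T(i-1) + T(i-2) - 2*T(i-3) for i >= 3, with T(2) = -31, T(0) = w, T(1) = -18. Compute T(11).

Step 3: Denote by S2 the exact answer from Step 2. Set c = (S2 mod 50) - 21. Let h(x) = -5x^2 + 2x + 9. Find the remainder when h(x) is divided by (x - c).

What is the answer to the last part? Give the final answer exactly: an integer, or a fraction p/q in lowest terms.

Step 1: total draws C(10,4) = 210; complement C(7,4) = 35; favorable 210 - 35 = 175; P = 5/6; answer 5/6
Step 2: S1 = 5/6; threaded value p + q = 11; w = -26; T(3) = -2*(-31) + 1*(-18) - 2*(-26) = 96; iterating: T(3)=96, T(4)=-187, T(5)=532, T(6)=-1443, T(7)=3792, T(8)=-10091, T(9)=26860, T(10)=-71395, T(11)=189832; answer 189832
Step 3: S2 = 189832; c = 11; remainder = value at the root: -5*(11)^2 + 2*(11)^1 + 9 = (-605) + (22) + (9) = -574; answer -574

-574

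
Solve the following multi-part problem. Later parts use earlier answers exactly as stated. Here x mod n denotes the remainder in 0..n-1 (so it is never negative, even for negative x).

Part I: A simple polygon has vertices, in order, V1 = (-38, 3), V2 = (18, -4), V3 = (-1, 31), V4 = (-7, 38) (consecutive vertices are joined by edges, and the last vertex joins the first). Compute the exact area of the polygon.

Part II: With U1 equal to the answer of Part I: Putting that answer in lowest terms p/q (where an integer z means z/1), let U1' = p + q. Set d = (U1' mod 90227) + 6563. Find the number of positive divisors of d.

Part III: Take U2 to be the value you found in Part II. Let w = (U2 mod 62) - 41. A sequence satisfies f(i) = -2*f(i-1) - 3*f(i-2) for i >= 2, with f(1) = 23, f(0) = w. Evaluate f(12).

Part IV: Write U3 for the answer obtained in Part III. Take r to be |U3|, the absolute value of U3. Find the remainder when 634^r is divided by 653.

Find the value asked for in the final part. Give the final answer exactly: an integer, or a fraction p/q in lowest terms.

Part I: cross terms: (-38*-4 - 18*3)=98, (18*31 - -1*-4)=554, (-1*38 - -7*31)=179, (-7*3 - -38*38)=1423; twice the area = |2254| = 2254; area = 1127; answer 1127
Part II: U1 = 1127; threaded value p + q = 1128; d = 7691; 7691 is prime, so its only divisors are 1 and 7691; count = 2; answer 2
Part III: U2 = 2; w = -39; f(2) = -2*(23) - 3*(-39) = 71; iterating: f(2)=71, f(3)=-211, f(4)=209, f(5)=215, f(6)=-1057, f(7)=1469, f(8)=233, f(9)=-4873, f(10)=9047, f(11)=-3475, f(12)=-20191; answer -20191
Part IV: U3 = -20191; r = 20191; squarings mod 653: 634^1=634, 634^2=361, 634^4=374, 634^8=134, 634^16=325, 634^32=492, 634^64=454, 634^128=421, 634^256=278, 634^512=230, 634^1024=7, 634^2048=49, 634^4096=442, 634^8192=117, 634^16384=629; 634^20191 = 634^1 * 634^2 * 634^4 * 634^8 * 634^16 * 634^64 * 634^128 * 634^512 * 634^1024 * 634^2048 * 634^16384 = 359 (mod 653); answer 359

359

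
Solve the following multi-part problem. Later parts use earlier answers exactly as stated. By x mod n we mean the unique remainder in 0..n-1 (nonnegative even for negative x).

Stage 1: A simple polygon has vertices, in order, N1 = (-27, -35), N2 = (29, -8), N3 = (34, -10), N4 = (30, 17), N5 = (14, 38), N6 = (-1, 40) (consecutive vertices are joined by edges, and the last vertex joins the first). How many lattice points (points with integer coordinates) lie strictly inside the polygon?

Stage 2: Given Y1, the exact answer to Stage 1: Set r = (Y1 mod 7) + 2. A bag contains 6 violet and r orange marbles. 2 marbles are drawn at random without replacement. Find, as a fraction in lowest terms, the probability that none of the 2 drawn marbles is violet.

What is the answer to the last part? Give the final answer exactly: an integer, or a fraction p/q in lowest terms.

Stage 1: cross terms: (-27*-8 - 29*-35)=1231, (29*-10 - 34*-8)=-18, (34*17 - 30*-10)=878, (30*38 - 14*17)=902, (14*40 - -1*38)=598, (-1*-35 - -27*40)=1115; twice the area = |4706| = 4706; area = 2353; boundary points = 1 + 1 + 1 + 1 + 1 + 1 = 6; strictly interior points = area - boundary/2 + 1 = 2351; answer 2351
Stage 2: Y1 = 2351; r = 8; total draws C(14,2) = 91; favorable C(8,2) = 28; P = 4/13; answer 4/13

4/13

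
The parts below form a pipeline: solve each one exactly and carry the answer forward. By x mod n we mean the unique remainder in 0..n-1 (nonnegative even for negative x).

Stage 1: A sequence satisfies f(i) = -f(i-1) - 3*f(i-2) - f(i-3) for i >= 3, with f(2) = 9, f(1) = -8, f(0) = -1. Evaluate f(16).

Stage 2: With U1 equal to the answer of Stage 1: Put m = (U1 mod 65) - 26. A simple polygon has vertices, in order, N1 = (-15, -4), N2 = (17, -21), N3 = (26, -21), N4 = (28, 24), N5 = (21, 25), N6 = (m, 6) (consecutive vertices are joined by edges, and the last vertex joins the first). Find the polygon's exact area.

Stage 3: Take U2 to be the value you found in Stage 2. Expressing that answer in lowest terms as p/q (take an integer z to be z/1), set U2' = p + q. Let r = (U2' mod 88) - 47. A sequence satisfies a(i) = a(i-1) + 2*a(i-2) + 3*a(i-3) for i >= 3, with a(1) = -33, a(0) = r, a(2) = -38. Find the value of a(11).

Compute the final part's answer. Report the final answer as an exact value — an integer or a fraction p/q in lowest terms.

Stage 1: f(3) = -1*(9) - 3*(-8) - 1*(-1) = 16; iterating: f(3)=16, f(4)=-35, f(5)=-22, f(6)=111, f(7)=-10, f(8)=-301, f(9)=220, f(10)=693, f(11)=-1052, f(12)=-1247, f(13)=3710, f(14)=1083, f(15)=-10966, f(16)=4007; answer 4007
Stage 2: U1 = 4007; m = 16; cross terms: (-15*-21 - 17*-4)=383, (17*-21 - 26*-21)=189, (26*24 - 28*-21)=1212, (28*25 - 21*24)=196, (21*6 - 16*25)=-274, (16*-4 - -15*6)=26; twice the area = |1732| = 1732; area = 866; answer 866
Stage 3: U2 = 866; threaded value p + q = 867; r = 28; a(3) = 1*(-38) + 2*(-33) + 3*(28) = -20; iterating: a(3)=-20, a(4)=-195, a(5)=-349, a(6)=-799, a(7)=-2082, a(8)=-4727, a(9)=-11288, a(10)=-26988, a(11)=-63745; answer -63745

-63745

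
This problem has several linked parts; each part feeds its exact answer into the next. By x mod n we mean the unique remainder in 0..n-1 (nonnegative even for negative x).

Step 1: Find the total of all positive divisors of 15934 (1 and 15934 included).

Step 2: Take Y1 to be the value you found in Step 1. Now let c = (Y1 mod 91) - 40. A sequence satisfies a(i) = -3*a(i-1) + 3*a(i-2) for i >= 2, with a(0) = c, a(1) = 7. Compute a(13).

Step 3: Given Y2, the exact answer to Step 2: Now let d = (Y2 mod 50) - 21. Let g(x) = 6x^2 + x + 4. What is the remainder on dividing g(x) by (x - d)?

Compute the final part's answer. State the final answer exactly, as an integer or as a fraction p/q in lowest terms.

Step 1: 15934 = 2 * 31 * 257; sigma = (1 + 2) * (1 + 31) * (1 + 257) = 3 * 32 * 258 = 24768; answer 24768
Step 2: Y1 = 24768; c = -24; a(2) = -3*(7) + 3*(-24) = -93; iterating: a(2)=-93, a(3)=300, a(4)=-1179, a(5)=4437, a(6)=-16848, a(7)=63855, a(8)=-242109, a(9)=917892, a(10)=-3480003, a(11)=13193685, a(12)=-50021064, a(13)=189644247; answer 189644247
Step 3: Y2 = 189644247; d = 26; remainder = value at the root: 6*(26)^2 + 1*(26)^1 + 4 = (4056) + (26) + (4) = 4086; answer 4086

4086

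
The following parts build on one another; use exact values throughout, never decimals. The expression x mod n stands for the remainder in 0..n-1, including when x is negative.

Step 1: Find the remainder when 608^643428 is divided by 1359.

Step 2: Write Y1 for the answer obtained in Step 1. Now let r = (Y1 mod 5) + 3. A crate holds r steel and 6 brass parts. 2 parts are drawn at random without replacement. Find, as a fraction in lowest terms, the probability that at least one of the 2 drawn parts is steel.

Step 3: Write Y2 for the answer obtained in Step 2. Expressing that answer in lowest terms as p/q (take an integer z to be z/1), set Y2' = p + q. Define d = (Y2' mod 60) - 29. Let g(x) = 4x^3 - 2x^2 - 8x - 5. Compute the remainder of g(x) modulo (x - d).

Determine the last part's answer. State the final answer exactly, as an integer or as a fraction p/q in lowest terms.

22531

Step 1: squarings mod 1359: 608^1=608, 608^2=16, 608^4=256, 608^8=304, 608^16=4, 608^32=16, 608^64=256, 608^128=304, 608^256=4, 608^512=16, 608^1024=256, 608^2048=304, 608^4096=4, 608^8192=16, 608^16384=256, 608^32768=304, 608^65536=4, 608^131072=16, 608^262144=256, 608^524288=304; 608^643428 = 608^4 * 608^32 * 608^64 * 608^256 * 608^4096 * 608^16384 * 608^32768 * 608^65536 * 608^524288 = 64 (mod 1359); answer 64
Step 2: Y1 = 64; r = 7; total draws C(13,2) = 78; complement C(6,2) = 15; favorable 78 - 15 = 63; P = 21/26; answer 21/26
Step 3: Y2 = 21/26; threaded value p + q = 47; d = 18; remainder = value at the root: 4*(18)^3 - 2*(18)^2 - 8*(18)^1 - 5 = (23328) + (-648) + (-144) + (-5) = 22531; answer 22531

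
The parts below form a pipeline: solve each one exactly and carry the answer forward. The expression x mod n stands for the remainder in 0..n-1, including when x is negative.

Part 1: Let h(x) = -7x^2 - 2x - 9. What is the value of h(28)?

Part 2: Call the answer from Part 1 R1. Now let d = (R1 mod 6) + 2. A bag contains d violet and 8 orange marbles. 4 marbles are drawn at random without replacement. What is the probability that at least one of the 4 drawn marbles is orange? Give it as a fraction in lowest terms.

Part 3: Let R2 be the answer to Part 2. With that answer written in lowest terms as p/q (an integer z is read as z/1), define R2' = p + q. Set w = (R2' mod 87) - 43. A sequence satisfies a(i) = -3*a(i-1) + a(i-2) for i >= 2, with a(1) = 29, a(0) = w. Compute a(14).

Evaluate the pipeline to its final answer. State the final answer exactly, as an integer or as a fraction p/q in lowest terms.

Part 1: -7*(28)^2 - 2*(28)^1 - 9 = (-5488) + (-56) + (-9) = -5553; answer -5553
Part 2: R1 = -5553; d = 5; total draws C(13,4) = 715; complement C(5,4) = 5; favorable 715 - 5 = 710; P = 142/143; answer 142/143
Part 3: R2 = 142/143; threaded value p + q = 285; w = -19; a(2) = -3*(29) + 1*(-19) = -106; iterating: a(2)=-106, a(3)=347, a(4)=-1147, a(5)=3788, a(6)=-12511, a(7)=41321, a(8)=-136474, a(9)=450743, a(10)=-1488703, a(11)=4916852, a(12)=-16239259, a(13)=53634629, a(14)=-177143146; answer -177143146

-177143146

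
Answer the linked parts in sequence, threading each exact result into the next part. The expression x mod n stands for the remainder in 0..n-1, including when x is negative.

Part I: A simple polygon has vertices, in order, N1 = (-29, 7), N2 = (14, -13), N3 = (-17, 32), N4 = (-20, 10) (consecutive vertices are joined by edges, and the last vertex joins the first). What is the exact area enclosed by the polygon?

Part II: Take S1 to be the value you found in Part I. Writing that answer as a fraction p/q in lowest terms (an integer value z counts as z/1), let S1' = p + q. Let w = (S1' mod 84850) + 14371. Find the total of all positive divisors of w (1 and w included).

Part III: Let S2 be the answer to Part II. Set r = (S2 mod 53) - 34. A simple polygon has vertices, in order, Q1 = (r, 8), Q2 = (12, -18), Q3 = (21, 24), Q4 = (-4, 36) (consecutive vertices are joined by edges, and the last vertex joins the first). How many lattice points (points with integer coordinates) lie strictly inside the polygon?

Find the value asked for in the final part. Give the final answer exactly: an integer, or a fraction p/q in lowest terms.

Part I: cross terms: (-29*-13 - 14*7)=279, (14*32 - -17*-13)=227, (-17*10 - -20*32)=470, (-20*7 - -29*10)=150; twice the area = |1126| = 1126; area = 563; answer 563
Part II: S1 = 563; threaded value p + q = 564; w = 14935; 14935 = 5 * 29 * 103; sigma = (1 + 5) * (1 + 29) * (1 + 103) = 6 * 30 * 104 = 18720; answer 18720
Part III: S2 = 18720; r = -23; cross terms: (-23*-18 - 12*8)=318, (12*24 - 21*-18)=666, (21*36 - -4*24)=852, (-4*8 - -23*36)=796; twice the area = |2632| = 2632; area = 1316; boundary points = 1 + 3 + 1 + 1 = 6; strictly interior points = area - boundary/2 + 1 = 1314; answer 1314

1314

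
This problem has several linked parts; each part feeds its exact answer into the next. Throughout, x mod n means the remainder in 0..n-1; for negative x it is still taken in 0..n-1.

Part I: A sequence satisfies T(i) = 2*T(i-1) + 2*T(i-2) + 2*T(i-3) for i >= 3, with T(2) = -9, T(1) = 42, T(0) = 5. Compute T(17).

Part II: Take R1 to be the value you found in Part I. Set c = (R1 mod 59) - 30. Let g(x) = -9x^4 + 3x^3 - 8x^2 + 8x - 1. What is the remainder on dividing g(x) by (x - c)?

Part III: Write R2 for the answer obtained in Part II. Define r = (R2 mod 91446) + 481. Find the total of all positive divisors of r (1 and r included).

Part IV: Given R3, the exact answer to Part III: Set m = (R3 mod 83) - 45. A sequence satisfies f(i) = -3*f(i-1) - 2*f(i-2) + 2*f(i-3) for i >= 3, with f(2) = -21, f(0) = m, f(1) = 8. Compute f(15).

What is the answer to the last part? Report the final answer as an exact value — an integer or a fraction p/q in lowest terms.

196191

Part I: T(3) = 2*(-9) + 2*(42) + 2*(5) = 76; iterating: T(3)=76, T(4)=218, T(5)=570, T(6)=1728, T(7)=5032, T(8)=14660, T(9)=42840, T(10)=125064, T(11)=365128, T(12)=1066064, T(13)=3112512, T(14)=9087408, T(15)=26531968, T(16)=77463776, T(17)=226166304; answer 226166304
Part II: R1 = 226166304; c = -19; remainder = value at the root: -9*(-19)^4 + 3*(-19)^3 - 8*(-19)^2 + 8*(-19)^1 - 1 = (-1172889) + (-20577) + (-2888) + (-152) + (-1) = -1196507; answer -1196507
Part III: R2 = -1196507; r = 84218; 84218 = 2 * 17 * 2477; sigma = (1 + 2) * (1 + 17) * (1 + 2477) = 3 * 18 * 2478 = 133812; answer 133812
Part IV: R3 = 133812; m = -29; f(3) = -3*(-21) - 2*(8) + 2*(-29) = -11; iterating: f(3)=-11, f(4)=91, f(5)=-293, f(6)=675, f(7)=-1257, f(8)=1835, f(9)=-1641, f(10)=-1261, f(11)=10735, f(12)=-32965, f(13)=74903, f(14)=-137309, f(15)=196191; answer 196191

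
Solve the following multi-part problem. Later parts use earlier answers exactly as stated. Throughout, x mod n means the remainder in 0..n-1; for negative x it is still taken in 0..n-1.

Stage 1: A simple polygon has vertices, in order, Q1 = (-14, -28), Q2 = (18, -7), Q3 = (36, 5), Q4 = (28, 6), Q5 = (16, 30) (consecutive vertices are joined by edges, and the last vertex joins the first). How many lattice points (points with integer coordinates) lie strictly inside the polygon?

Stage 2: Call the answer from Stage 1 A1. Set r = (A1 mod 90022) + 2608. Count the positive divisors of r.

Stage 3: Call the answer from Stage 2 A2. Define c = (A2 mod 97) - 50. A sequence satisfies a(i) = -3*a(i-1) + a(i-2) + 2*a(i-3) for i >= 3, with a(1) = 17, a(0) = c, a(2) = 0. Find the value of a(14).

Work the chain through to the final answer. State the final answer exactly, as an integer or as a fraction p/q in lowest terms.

Stage 1: cross terms: (-14*-7 - 18*-28)=602, (18*5 - 36*-7)=342, (36*6 - 28*5)=76, (28*30 - 16*6)=744, (16*-28 - -14*30)=-28; twice the area = |1736| = 1736; area = 868; boundary points = 1 + 6 + 1 + 12 + 2 = 22; strictly interior points = area - boundary/2 + 1 = 858; answer 858
Stage 2: A1 = 858; r = 3466; 3466 = 2 * 1733; number of divisors = (1+1) * (1+1) = 4; answer 4
Stage 3: A2 = 4; c = -46; a(3) = -3*(0) + 1*(17) + 2*(-46) = -75; iterating: a(3)=-75, a(4)=259, a(5)=-852, a(6)=2665, a(7)=-8329, a(8)=25948, a(9)=-80843, a(10)=251819, a(11)=-784404, a(12)=2443345, a(13)=-7610801, a(14)=23706940; answer 23706940

23706940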